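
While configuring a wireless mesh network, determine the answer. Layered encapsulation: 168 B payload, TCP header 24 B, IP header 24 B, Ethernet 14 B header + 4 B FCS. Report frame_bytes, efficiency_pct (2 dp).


TCP segment = 168 + 24 = 192 B
IP packet = 192 + 24 = 216 B
Ethernet frame = 216 + 14 + 4 = 234 B
Efficiency = app / frame = 168 / 234 = 0.717949 = 71.7949% -> 71.79% (2 dp)

234, 71.79


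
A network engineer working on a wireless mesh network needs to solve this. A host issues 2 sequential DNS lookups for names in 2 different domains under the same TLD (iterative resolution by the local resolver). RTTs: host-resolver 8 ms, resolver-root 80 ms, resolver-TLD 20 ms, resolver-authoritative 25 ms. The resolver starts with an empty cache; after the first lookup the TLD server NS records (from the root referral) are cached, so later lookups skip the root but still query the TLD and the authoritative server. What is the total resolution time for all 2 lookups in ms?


Lookup 1 (cold cache): local + root + TLD + auth = 8 + 80 + 20 + 25 = 133 ms
Lookups 2..2 (TLD NS cached -> skip root; new domain -> still ask TLD and auth): local + TLD + auth = 8 + 20 + 25 = 53 ms each
Remaining 1 lookups: 1 * 53 = 53 ms
Total = 133 + 53 = 186 ms

186


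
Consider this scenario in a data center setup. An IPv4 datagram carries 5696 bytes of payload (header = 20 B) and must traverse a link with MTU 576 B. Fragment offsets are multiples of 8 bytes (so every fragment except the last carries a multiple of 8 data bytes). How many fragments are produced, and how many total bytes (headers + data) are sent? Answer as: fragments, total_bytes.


Max data per non-final fragment = floor((MTU - header)/8)*8 = floor((576 - 20)/8)*8 = floor(556/8)*8 = 552 B
Final fragment needs no 8-byte alignment: it can carry up to MTU - header = 556 B
Non-final fragments needed = ceil((payload - 556) / 552) = ceil(5140/552) = ceil(9.3116) = 10
Number of fragments = 10 + 1 = 11
Fragment sizes (data): 10 * 552 B + 176 B (last, 176 <= 556 OK)
Total bytes sent = payload + n_frags * header = 5696 + 11*20 = 5696 + 220 = 5916 B

11, 5916


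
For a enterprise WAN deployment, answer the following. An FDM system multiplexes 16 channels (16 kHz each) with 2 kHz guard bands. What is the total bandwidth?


Given: 16 channels, 16 kHz each, guard = 2 kHz
Channel bandwidth = 16 * 16 = 256 kHz
Guard bands = 15 gaps * 2 kHz = 30 kHz
Total = 256 + 30 = 286 kHz

286


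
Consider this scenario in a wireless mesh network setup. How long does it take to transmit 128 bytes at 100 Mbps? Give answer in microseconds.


Given: packet = 128 bytes, bandwidth = 100 Mbps
Packet in bits = 128 * 8 = 1024 bits
Bandwidth = 100 * 10^6 = 100000000 bps
Time = 1024 / 100000000 seconds
Time in us = 1024 * 10^6 / 100000000 = 10.24

10.24


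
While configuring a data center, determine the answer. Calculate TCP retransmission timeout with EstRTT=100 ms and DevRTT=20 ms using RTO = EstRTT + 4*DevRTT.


Given: EstRTT = 100 ms, DevRTT = 20 ms
Timeout = EstRTT + 4 * DevRTT
4 * DevRTT = 4 * 20 = 80
Timeout = 100 + 80 = 180 ms

180


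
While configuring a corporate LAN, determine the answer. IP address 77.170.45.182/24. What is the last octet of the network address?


Given: IP = 77.170.45.182, prefix = /24
Subnet mask = 255.255.255.0
Last octet of IP: 182
Last octet of mask: 0
Network last octet = 182 AND 0 = 0

0


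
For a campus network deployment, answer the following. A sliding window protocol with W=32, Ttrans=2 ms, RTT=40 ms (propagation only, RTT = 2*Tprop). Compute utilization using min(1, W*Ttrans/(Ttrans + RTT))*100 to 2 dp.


Given: W = 32, Ttrans = 2 ms, RTT = 40 ms (= 2 * Tprop, Tprop = 20 ms)
Cycle time = Ttrans + RTT = 2 + 40 = 42 ms (first packet sent until its ACK returns)
W * Ttrans = 32 * 2 = 64 ms of sending per cycle
W * Ttrans / (Ttrans + RTT) = 64 / 42 = 1.523810
U = min(1, 1.523810) = 1.000000
U% = 100.00%

100.00


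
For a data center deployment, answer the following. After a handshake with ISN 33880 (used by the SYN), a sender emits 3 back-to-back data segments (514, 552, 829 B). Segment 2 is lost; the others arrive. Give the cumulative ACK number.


SYN uses sequence number 33880; first data byte = ISN + 1 = 33881.
Segment 1: SEQ = 33881, len = 514 B, covers [33881, 34394]
Segment 2: SEQ = 34395, len = 552 B, covers [34395, 34946] [LOST]
Segment 3: SEQ = 34947, len = 829 B, covers [34947, 35775]
In-order data received: bytes [33881, 34394] (segments 1..1).
Segment 2 missing -> gap begins at byte 34395; later segments buffered out of order.
Cumulative ACK = next expected in-order byte = 33881 + 514 = 34395

34395


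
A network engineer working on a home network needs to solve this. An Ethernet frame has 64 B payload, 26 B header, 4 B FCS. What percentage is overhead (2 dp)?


Given: payload = 64 B, header = 26 B, trailer = 4 B
Overhead bytes = header + trailer = 26 + 4 = 30
Total frame = payload + overhead = 64 + 30 = 94
Overhead % = 30 / 94 * 100 = 31.9149% -> 31.91% (2 dp)

31.91


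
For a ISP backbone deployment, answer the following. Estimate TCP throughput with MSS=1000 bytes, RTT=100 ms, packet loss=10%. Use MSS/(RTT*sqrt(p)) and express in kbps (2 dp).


Given: MSS = 1000 bytes, RTT = 100 ms, loss = 10%
RTT in seconds = 100 / 1000 = 0.1
Loss rate = 10% = 0.1
sqrt(loss) = sqrt(0.1) = 0.316227766017
Throughput (bytes/s) = 1000 / (0.1 * 0.316227766017) = 31622.7766
Throughput (kbps) = 31622.7766 * 8 / 1000 = 252.982213 -> 252.98 kbps (2 dp)

252.98


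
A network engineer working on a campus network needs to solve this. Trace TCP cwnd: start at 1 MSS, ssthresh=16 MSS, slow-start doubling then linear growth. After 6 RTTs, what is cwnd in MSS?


RTT 0: cwnd = 1 MSS (initial)
RTT 1: cwnd = 2 MSS (slow start, doubled)
RTT 2: cwnd = 4 MSS (slow start, doubled)
RTT 3: cwnd = 8 MSS (slow start, doubled)
RTT 4: cwnd = 16 MSS (slow start, doubled)
RTT 5: cwnd = 17 MSS (congestion avoidance, +1)
RTT 6: cwnd = 18 MSS (congestion avoidance, +1)

18


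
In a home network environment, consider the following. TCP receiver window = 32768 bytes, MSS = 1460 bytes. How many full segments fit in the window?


Given: RWND = 32768 bytes, MSS = 1460 bytes
Full segments = floor(RWND / MSS)
Full segments = floor(32768 / 1460)
Full segments = floor(22.4438) = 22

22


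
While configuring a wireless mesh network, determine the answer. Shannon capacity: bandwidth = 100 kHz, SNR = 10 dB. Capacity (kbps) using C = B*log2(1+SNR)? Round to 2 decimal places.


Given: B = 100 kHz, SNR = 10 dB
SNR linear = 10^(10/10) = 10
1 + SNR = 11
log2(11) = 3.4594316186
C = 100 * 1000 * 3.4594316186 = 345943.1619 bps
C = 345.943162 kbps -> 345.94 kbps (2 dp)

345.94


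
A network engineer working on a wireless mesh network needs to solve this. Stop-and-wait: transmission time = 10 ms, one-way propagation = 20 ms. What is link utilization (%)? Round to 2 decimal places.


Given: Ttrans = 10 ms, Tprop = 20 ms
RTT = 2 * Tprop = 2 * 20 = 40 ms
U = Ttrans / (Ttrans + RTT)
U = 10 / (10 + 40)
U = 10 / 50 = 0.2
U% = 20.00%

20.00


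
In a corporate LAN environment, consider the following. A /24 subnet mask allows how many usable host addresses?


Given: subnet mask /24
Host bits = 32 - 24 = 8
Total addresses = 2^8 = 256
Usable hosts = 256 - 2 (network + broadcast) = 254

254


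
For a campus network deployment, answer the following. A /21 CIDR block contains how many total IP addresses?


Given: CIDR prefix /21
Host bits = 32 - 21 = 11
Total addresses = 2^11 = 2048

2048


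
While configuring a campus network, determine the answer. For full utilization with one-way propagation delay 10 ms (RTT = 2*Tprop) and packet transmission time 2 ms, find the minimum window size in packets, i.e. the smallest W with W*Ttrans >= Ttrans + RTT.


Given: Ttrans = 2 ms, RTT = 20 ms (= 2 * Tprop, Tprop = 10 ms)
Time until first ACK returns = Ttrans + RTT = 2 + 20 = 22 ms
Need W * Ttrans >= Ttrans + RTT  ->  W >= (Ttrans + RTT) / Ttrans
(Ttrans + RTT) / Ttrans = 22 / 2 = 11
W_min = ceil(11) = 11

11


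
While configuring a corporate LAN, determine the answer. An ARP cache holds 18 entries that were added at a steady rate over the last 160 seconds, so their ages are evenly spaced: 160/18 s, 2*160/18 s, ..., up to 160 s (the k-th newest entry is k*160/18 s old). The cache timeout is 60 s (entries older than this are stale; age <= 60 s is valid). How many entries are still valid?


Ages are k * 160/18 s for k = 1..18 (spacing = 8.8889 s).
Entry k is valid iff k * 160/18 <= 60 iff k <= 18 * 60 / 160 = 6.7500
n_valid = floor(6.7500) = 6
(n_stale = 18 - 6 = 12)

6


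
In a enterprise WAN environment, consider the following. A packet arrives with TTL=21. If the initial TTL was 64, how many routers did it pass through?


Given: initial TTL = 64, received TTL = 21
Hops = initial TTL - received TTL
Hops = 64 - 21 = 43

43


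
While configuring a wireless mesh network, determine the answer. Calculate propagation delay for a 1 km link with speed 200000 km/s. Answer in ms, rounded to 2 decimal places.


Given: distance = 1 km, speed = 200000 km/s
Delay = distance / speed = 1 / 200000 seconds
Delay in ms = 1 * 1000 / 200000
Delay = 0.0050 ms
Rounded to 2 dp = 0.01 ms

0.01


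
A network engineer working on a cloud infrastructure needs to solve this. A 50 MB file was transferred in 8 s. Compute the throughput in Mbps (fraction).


Given: file = 50 MB, time = 8 s
File in Mb = 50 * 8 = 400 Mb
Throughput = 400 / 8 Mbps
Throughput = 50 Mbps

50


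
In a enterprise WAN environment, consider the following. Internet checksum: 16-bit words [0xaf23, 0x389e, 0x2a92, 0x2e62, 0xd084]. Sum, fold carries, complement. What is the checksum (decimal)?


Given words: [0xaf23, 0x389e, 0x2a92, 0x2e62, 0xd084]
Step 1: Sum all words
Raw sum = 44835 + 14494 + 10898 + 11874 + 53380 = 135481
Step 2: Fold carry: (4409 + 2) = 4411
One's complement = ~4411 & 0xFFFF = 61124

61124


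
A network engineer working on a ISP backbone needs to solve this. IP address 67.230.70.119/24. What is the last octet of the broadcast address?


Given: IP = 67.230.70.119, prefix = /24
Host bits = 32 - 24 = 8
Network last octet = 119 AND mask = 0
Host part size = 2^8 - 1 = 255
Broadcast last octet = 0 OR 255 = 255

255


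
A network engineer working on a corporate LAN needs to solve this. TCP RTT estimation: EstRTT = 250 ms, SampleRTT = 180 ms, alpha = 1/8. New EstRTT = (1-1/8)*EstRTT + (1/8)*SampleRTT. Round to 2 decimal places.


Given: EstRTT = 250 ms, SampleRTT = 180 ms, alpha = 1/8
New EstRTT = (1 - alpha) * EstRTT + alpha * SampleRTT
(7/8) * 250 = 218.75
(1/8) * 180 = 22.5
New EstRTT = 218.75 + 22.5 = 241.25 ms -> 241.25 ms (2 dp)

241.25


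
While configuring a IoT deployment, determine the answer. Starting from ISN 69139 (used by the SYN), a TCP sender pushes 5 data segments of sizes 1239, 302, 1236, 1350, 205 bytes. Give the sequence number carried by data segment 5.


The SYN occupies sequence number ISN = 69139, so the first data byte is ISN + 1 = 69140.
SEQ of data segment i = (ISN + 1) + sum of payload sizes of segments 1..i-1.
Segment 1: SEQ = 69140, payload = 1239 bytes
Segment 2: SEQ = 70379, payload = 302 bytes
Segment 3: SEQ = 70681, payload = 1236 bytes
Segment 4: SEQ = 71917, payload = 1350 bytes
Segment 5: SEQ = 73267, payload = 205 bytes
SEQ of segment 5 = 69140 + 1239 + 302 + 1236 + 1350 = 73267

73267


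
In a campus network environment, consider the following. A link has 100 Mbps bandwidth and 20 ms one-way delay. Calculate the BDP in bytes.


Given: bandwidth = 100 Mbps, delay = 20 ms
BDP in bits = 100 * 10^6 * 20 / 1000
BDP in bits = 2000000
BDP in bytes = 2000000 / 8 = 250000

250000


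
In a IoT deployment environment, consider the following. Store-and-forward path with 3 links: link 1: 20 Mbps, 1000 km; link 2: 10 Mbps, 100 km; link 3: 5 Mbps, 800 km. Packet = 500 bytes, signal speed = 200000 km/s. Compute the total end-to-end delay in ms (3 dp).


Packet = 500 bytes = 4000 bits. Store-and-forward: sum (t_trans + t_prop) per link.
Link 1: t_trans = 4000/(20*10^6) s = 0.2000 ms; t_prop = 1000/200000 s = 5.0000 ms; subtotal = 5.2000 ms
Link 2: t_trans = 4000/(10*10^6) s = 0.4000 ms; t_prop = 100/200000 s = 0.5000 ms; subtotal = 0.9000 ms
Link 3: t_trans = 4000/(5*10^6) s = 0.8000 ms; t_prop = 800/200000 s = 4.0000 ms; subtotal = 4.8000 ms
End-to-end = 5.2000 + 0.9000 + 4.8000 = 10.9000 ms -> 10.900 ms (3 dp)

10.900


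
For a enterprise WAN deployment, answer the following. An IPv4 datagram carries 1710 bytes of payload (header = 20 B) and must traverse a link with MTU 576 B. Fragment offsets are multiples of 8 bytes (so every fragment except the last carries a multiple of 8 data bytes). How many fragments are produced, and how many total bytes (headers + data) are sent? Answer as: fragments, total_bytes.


Max data per non-final fragment = floor((MTU - header)/8)*8 = floor((576 - 20)/8)*8 = floor(556/8)*8 = 552 B
Final fragment needs no 8-byte alignment: it can carry up to MTU - header = 556 B
Non-final fragments needed = ceil((payload - 556) / 552) = ceil(1154/552) = ceil(2.0906) = 3
Number of fragments = 3 + 1 = 4
Fragment sizes (data): 3 * 552 B + 54 B (last, 54 <= 556 OK)
Total bytes sent = payload + n_frags * header = 1710 + 4*20 = 1710 + 80 = 1790 B

4, 1790


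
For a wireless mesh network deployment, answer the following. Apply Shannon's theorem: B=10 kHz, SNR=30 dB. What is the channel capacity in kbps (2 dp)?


Given: B = 10 kHz, SNR = 30 dB
SNR linear = 10^(30/10) = 1000
1 + SNR = 1001
log2(1001) = 9.9672262588
C = 10 * 1000 * 9.9672262588 = 99672.2626 bps
C = 99.672263 kbps -> 99.67 kbps (2 dp)

99.67


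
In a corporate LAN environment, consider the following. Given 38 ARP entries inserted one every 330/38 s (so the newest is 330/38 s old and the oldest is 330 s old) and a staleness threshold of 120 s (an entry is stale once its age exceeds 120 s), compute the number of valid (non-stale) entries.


Ages are k * 330/38 s for k = 1..38 (spacing = 8.6842 s).
Entry k is valid iff k * 330/38 <= 120 iff k <= 38 * 120 / 330 = 13.8182
n_valid = floor(13.8182) = 13
(n_stale = 38 - 13 = 25)

13


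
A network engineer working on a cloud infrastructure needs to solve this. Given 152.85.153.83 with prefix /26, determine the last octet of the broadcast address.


Given: IP = 152.85.153.83, prefix = /26
Host bits = 32 - 26 = 6
Network last octet = 83 AND mask = 64
Host part size = 2^6 - 1 = 63
Broadcast last octet = 64 OR 63 = 127

127


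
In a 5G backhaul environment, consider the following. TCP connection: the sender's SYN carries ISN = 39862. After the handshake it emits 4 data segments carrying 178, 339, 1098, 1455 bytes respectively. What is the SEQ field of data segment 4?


The SYN occupies sequence number ISN = 39862, so the first data byte is ISN + 1 = 39863.
SEQ of data segment i = (ISN + 1) + sum of payload sizes of segments 1..i-1.
Segment 1: SEQ = 39863, payload = 178 bytes
Segment 2: SEQ = 40041, payload = 339 bytes
Segment 3: SEQ = 40380, payload = 1098 bytes
Segment 4: SEQ = 41478, payload = 1455 bytes
SEQ of segment 4 = 39863 + 178 + 339 + 1098 = 41478

41478


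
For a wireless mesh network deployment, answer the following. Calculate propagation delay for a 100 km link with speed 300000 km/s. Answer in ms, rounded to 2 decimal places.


Given: distance = 100 km, speed = 300000 km/s
Delay = distance / speed = 100 / 300000 seconds
Delay in ms = 100 * 1000 / 300000
Delay = 0.3333 ms
Rounded to 2 dp = 0.33 ms

0.33


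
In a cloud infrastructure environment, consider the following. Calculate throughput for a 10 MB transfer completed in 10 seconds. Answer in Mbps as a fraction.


Given: file = 10 MB, time = 10 s
File in Mb = 10 * 8 = 80 Mb
Throughput = 80 / 10 Mbps
Throughput = 8 Mbps

8


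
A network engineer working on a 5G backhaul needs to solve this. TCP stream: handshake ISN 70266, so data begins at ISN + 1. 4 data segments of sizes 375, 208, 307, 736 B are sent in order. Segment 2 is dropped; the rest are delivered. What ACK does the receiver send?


SYN uses sequence number 70266; first data byte = ISN + 1 = 70267.
Segment 1: SEQ = 70267, len = 375 B, covers [70267, 70641]
Segment 2: SEQ = 70642, len = 208 B, covers [70642, 70849] [LOST]
Segment 3: SEQ = 70850, len = 307 B, covers [70850, 71156]
Segment 4: SEQ = 71157, len = 736 B, covers [71157, 71892]
In-order data received: bytes [70267, 70641] (segments 1..1).
Segment 2 missing -> gap begins at byte 70642; later segments buffered out of order.
Cumulative ACK = next expected in-order byte = 70267 + 375 = 70642

70642


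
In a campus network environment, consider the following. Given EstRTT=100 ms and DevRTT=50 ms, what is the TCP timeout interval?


Given: EstRTT = 100 ms, DevRTT = 50 ms
Timeout = EstRTT + 4 * DevRTT
4 * DevRTT = 4 * 50 = 200
Timeout = 100 + 200 = 300 ms

300


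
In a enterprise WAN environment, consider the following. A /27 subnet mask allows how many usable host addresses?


Given: subnet mask /27
Host bits = 32 - 27 = 5
Total addresses = 2^5 = 32
Usable hosts = 32 - 2 (network + broadcast) = 30

30


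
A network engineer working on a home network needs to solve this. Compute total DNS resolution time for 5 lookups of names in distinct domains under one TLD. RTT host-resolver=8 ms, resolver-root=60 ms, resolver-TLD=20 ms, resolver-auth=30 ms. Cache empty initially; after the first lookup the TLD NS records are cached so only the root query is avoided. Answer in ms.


Lookup 1 (cold cache): local + root + TLD + auth = 8 + 60 + 20 + 30 = 118 ms
Lookups 2..5 (TLD NS cached -> skip root; new domain -> still ask TLD and auth): local + TLD + auth = 8 + 20 + 30 = 58 ms each
Remaining 4 lookups: 4 * 58 = 232 ms
Total = 118 + 232 = 350 ms

350


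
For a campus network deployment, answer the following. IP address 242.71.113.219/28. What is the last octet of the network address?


Given: IP = 242.71.113.219, prefix = /28
Subnet mask = 255.255.255.240
Last octet of IP: 219
Last octet of mask: 240
Network last octet = 219 AND 240 = 208

208


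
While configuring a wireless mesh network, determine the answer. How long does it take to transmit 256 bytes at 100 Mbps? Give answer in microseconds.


Given: packet = 256 bytes, bandwidth = 100 Mbps
Packet in bits = 256 * 8 = 2048 bits
Bandwidth = 100 * 10^6 = 100000000 bps
Time = 2048 / 100000000 seconds
Time in us = 2048 * 10^6 / 100000000 = 20.48

20.48


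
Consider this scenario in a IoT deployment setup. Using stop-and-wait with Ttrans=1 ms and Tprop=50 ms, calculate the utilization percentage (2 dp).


Given: Ttrans = 1 ms, Tprop = 50 ms
RTT = 2 * Tprop = 2 * 50 = 100 ms
U = Ttrans / (Ttrans + RTT)
U = 1 / (1 + 100)
U = 1 / 101 = 0.009901
U% = 0.99%

0.99


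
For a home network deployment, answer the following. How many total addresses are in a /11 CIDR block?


Given: CIDR prefix /11
Host bits = 32 - 11 = 21
Total addresses = 2^21 = 2097152

2097152


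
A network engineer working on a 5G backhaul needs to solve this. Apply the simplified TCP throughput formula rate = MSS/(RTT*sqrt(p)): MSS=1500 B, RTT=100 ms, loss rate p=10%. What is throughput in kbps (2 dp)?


Given: MSS = 1500 bytes, RTT = 100 ms, loss = 10%
RTT in seconds = 100 / 1000 = 0.1
Loss rate = 10% = 0.1
sqrt(loss) = sqrt(0.1) = 0.316227766017
Throughput (bytes/s) = 1500 / (0.1 * 0.316227766017) = 47434.1649
Throughput (kbps) = 47434.1649 * 8 / 1000 = 379.473319 -> 379.47 kbps (2 dp)

379.47


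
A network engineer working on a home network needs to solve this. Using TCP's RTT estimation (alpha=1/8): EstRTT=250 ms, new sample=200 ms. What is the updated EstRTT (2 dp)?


Given: EstRTT = 250 ms, SampleRTT = 200 ms, alpha = 1/8
New EstRTT = (1 - alpha) * EstRTT + alpha * SampleRTT
(7/8) * 250 = 218.75
(1/8) * 200 = 25
New EstRTT = 218.75 + 25 = 243.75 ms -> 243.75 ms (2 dp)

243.75


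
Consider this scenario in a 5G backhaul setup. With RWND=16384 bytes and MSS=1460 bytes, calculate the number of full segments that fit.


Given: RWND = 16384 bytes, MSS = 1460 bytes
Full segments = floor(RWND / MSS)
Full segments = floor(16384 / 1460)
Full segments = floor(11.2219) = 11

11


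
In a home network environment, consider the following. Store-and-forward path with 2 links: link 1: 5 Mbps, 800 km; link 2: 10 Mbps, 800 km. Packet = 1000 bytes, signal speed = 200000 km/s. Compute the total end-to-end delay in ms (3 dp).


Packet = 1000 bytes = 8000 bits. Store-and-forward: sum (t_trans + t_prop) per link.
Link 1: t_trans = 8000/(5*10^6) s = 1.6000 ms; t_prop = 800/200000 s = 4.0000 ms; subtotal = 5.6000 ms
Link 2: t_trans = 8000/(10*10^6) s = 0.8000 ms; t_prop = 800/200000 s = 4.0000 ms; subtotal = 4.8000 ms
End-to-end = 5.6000 + 4.8000 = 10.4000 ms -> 10.400 ms (3 dp)

10.400


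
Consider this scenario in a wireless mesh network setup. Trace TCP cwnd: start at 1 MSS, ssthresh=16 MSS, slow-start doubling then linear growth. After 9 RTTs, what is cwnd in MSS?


RTT 0: cwnd = 1 MSS (initial)
RTT 1: cwnd = 2 MSS (slow start, doubled)
RTT 2: cwnd = 4 MSS (slow start, doubled)
RTT 3: cwnd = 8 MSS (slow start, doubled)
RTT 4: cwnd = 16 MSS (slow start, doubled)
RTT 5: cwnd = 17 MSS (congestion avoidance, +1)
RTT 6: cwnd = 18 MSS (congestion avoidance, +1)
RTT 7: cwnd = 19 MSS (congestion avoidance, +1)
RTT 8: cwnd = 20 MSS (congestion avoidance, +1)
RTT 9: cwnd = 21 MSS (congestion avoidance, +1)

21


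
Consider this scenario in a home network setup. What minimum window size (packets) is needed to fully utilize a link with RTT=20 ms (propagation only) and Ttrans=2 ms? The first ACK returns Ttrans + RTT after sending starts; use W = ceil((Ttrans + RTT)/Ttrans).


Given: Ttrans = 2 ms, RTT = 20 ms (= 2 * Tprop, Tprop = 10 ms)
Time until first ACK returns = Ttrans + RTT = 2 + 20 = 22 ms
Need W * Ttrans >= Ttrans + RTT  ->  W >= (Ttrans + RTT) / Ttrans
(Ttrans + RTT) / Ttrans = 22 / 2 = 11
W_min = ceil(11) = 11

11


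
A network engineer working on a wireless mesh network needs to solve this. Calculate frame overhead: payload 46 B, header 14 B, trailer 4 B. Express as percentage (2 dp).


Given: payload = 46 B, header = 14 B, trailer = 4 B
Overhead bytes = header + trailer = 14 + 4 = 18
Total frame = payload + overhead = 46 + 18 = 64
Overhead % = 18 / 64 * 100 = 28.1250% -> 28.13% (2 dp)

28.13


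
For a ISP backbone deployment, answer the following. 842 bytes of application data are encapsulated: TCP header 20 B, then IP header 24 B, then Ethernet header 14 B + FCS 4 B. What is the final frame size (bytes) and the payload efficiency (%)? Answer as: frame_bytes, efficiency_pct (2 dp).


TCP segment = 842 + 20 = 862 B
IP packet = 862 + 24 = 886 B
Ethernet frame = 886 + 14 + 4 = 904 B
Efficiency = app / frame = 842 / 904 = 0.931416 = 93.1416% -> 93.14% (2 dp)

904, 93.14


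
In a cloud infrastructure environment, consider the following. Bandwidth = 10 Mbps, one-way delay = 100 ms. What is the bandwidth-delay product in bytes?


Given: bandwidth = 10 Mbps, delay = 100 ms
BDP in bits = 10 * 10^6 * 100 / 1000
BDP in bits = 1000000
BDP in bytes = 1000000 / 8 = 125000

125000


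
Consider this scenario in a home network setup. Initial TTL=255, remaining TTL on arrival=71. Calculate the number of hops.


Given: initial TTL = 255, received TTL = 71
Hops = initial TTL - received TTL
Hops = 255 - 71 = 184

184


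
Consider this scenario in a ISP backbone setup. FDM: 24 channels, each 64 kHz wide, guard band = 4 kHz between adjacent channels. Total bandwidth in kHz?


Given: 24 channels, 64 kHz each, guard = 4 kHz
Channel bandwidth = 24 * 64 = 1536 kHz
Guard bands = 23 gaps * 4 kHz = 92 kHz
Total = 1536 + 92 = 1628 kHz

1628


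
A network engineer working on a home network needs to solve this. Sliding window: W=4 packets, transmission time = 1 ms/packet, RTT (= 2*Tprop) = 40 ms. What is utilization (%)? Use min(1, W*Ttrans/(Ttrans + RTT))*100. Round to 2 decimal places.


Given: W = 4, Ttrans = 1 ms, RTT = 40 ms (= 2 * Tprop, Tprop = 20 ms)
Cycle time = Ttrans + RTT = 1 + 40 = 41 ms (first packet sent until its ACK returns)
W * Ttrans = 4 * 1 = 4 ms of sending per cycle
W * Ttrans / (Ttrans + RTT) = 4 / 41 = 0.097561
U = min(1, 0.097561) = 0.097561
U% = 9.76%

9.76


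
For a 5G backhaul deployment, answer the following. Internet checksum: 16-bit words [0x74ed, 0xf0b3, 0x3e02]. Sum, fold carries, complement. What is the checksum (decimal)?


Given words: [0x74ed, 0xf0b3, 0x3e02]
Step 1: Sum all words
Raw sum = 29933 + 61619 + 15874 = 107426
Step 2: Fold carry: (41890 + 1) = 41891
One's complement = ~41891 & 0xFFFF = 23644

23644


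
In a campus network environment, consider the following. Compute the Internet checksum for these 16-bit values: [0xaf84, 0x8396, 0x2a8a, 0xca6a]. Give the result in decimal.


Given words: [0xaf84, 0x8396, 0x2a8a, 0xca6a]
Step 1: Sum all words
Raw sum = 44932 + 33686 + 10890 + 51818 = 141326
Step 2: Fold carry: (10254 + 2) = 10256
One's complement = ~10256 & 0xFFFF = 55279

55279


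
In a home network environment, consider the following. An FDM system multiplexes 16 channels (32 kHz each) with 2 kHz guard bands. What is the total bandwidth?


Given: 16 channels, 32 kHz each, guard = 2 kHz
Channel bandwidth = 16 * 32 = 512 kHz
Guard bands = 15 gaps * 2 kHz = 30 kHz
Total = 512 + 30 = 542 kHz

542


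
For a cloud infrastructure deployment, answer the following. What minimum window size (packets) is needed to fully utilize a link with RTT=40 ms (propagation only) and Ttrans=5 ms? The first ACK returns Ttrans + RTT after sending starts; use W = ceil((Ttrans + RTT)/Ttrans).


Given: Ttrans = 5 ms, RTT = 40 ms (= 2 * Tprop, Tprop = 20 ms)
Time until first ACK returns = Ttrans + RTT = 5 + 40 = 45 ms
Need W * Ttrans >= Ttrans + RTT  ->  W >= (Ttrans + RTT) / Ttrans
(Ttrans + RTT) / Ttrans = 45 / 5 = 9
W_min = ceil(9) = 9

9


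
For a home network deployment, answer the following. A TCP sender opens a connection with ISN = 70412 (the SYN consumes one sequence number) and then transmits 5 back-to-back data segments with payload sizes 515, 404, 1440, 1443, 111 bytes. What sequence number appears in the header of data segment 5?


The SYN occupies sequence number ISN = 70412, so the first data byte is ISN + 1 = 70413.
SEQ of data segment i = (ISN + 1) + sum of payload sizes of segments 1..i-1.
Segment 1: SEQ = 70413, payload = 515 bytes
Segment 2: SEQ = 70928, payload = 404 bytes
Segment 3: SEQ = 71332, payload = 1440 bytes
Segment 4: SEQ = 72772, payload = 1443 bytes
Segment 5: SEQ = 74215, payload = 111 bytes
SEQ of segment 5 = 70413 + 515 + 404 + 1440 + 1443 = 74215

74215


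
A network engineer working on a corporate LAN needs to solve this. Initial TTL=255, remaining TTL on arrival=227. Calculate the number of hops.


Given: initial TTL = 255, received TTL = 227
Hops = initial TTL - received TTL
Hops = 255 - 227 = 28

28


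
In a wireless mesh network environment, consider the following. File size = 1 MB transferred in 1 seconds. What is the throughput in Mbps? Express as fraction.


Given: file = 1 MB, time = 1 s
File in Mb = 1 * 8 = 8 Mb
Throughput = 8 / 1 Mbps
Throughput = 8 Mbps

8


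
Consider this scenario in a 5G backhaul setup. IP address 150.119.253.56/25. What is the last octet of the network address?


Given: IP = 150.119.253.56, prefix = /25
Subnet mask = 255.255.255.128
Last octet of IP: 56
Last octet of mask: 128
Network last octet = 56 AND 128 = 0

0


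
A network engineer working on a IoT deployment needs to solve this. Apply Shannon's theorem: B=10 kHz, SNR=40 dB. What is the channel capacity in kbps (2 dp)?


Given: B = 10 kHz, SNR = 40 dB
SNR linear = 10^(40/10) = 10000
1 + SNR = 10001
log2(10001) = 13.2878566418
C = 10 * 1000 * 13.2878566418 = 132878.5664 bps
C = 132.878566 kbps -> 132.88 kbps (2 dp)

132.88


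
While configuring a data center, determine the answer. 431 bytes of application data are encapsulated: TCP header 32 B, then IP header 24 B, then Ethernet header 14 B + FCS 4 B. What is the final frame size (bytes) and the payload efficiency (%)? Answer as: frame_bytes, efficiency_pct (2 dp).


TCP segment = 431 + 32 = 463 B
IP packet = 463 + 24 = 487 B
Ethernet frame = 487 + 14 + 4 = 505 B
Efficiency = app / frame = 431 / 505 = 0.853465 = 85.3465% -> 85.35% (2 dp)

505, 85.35


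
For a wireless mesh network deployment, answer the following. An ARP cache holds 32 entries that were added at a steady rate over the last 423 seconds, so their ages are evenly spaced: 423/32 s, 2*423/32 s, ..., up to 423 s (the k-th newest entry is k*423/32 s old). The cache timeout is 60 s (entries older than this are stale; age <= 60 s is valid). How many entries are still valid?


Ages are k * 423/32 s for k = 1..32 (spacing = 13.2188 s).
Entry k is valid iff k * 423/32 <= 60 iff k <= 32 * 60 / 423 = 4.5390
n_valid = floor(4.5390) = 4
(n_stale = 32 - 4 = 28)

4


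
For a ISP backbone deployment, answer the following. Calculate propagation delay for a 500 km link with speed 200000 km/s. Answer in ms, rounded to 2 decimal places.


Given: distance = 500 km, speed = 200000 km/s
Delay = distance / speed = 500 / 200000 seconds
Delay in ms = 500 * 1000 / 200000
Delay = 2.5000 ms
Rounded to 2 dp = 2.50 ms

2.50


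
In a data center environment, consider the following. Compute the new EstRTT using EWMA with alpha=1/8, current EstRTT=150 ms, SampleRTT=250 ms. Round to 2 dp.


Given: EstRTT = 150 ms, SampleRTT = 250 ms, alpha = 1/8
New EstRTT = (1 - alpha) * EstRTT + alpha * SampleRTT
(7/8) * 150 = 131.25
(1/8) * 250 = 31.25
New EstRTT = 131.25 + 31.25 = 162.5 ms -> 162.50 ms (2 dp)

162.50


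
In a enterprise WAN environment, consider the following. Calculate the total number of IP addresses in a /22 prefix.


Given: CIDR prefix /22
Host bits = 32 - 22 = 10
Total addresses = 2^10 = 1024

1024


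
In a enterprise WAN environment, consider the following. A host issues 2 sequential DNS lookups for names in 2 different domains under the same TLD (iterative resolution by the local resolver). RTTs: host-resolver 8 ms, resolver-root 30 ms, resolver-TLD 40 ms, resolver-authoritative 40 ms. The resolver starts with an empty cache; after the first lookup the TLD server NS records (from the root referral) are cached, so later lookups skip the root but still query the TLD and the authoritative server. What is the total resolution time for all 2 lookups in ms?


Lookup 1 (cold cache): local + root + TLD + auth = 8 + 30 + 40 + 40 = 118 ms
Lookups 2..2 (TLD NS cached -> skip root; new domain -> still ask TLD and auth): local + TLD + auth = 8 + 40 + 40 = 88 ms each
Remaining 1 lookups: 1 * 88 = 88 ms
Total = 118 + 88 = 206 ms

206


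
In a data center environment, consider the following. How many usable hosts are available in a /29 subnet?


Given: subnet mask /29
Host bits = 32 - 29 = 3
Total addresses = 2^3 = 8
Usable hosts = 8 - 2 (network + broadcast) = 6

6


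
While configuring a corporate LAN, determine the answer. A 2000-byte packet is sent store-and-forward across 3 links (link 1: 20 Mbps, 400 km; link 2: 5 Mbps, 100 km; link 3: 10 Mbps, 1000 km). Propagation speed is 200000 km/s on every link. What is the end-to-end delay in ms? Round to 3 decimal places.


Packet = 2000 bytes = 16000 bits. Store-and-forward: sum (t_trans + t_prop) per link.
Link 1: t_trans = 16000/(20*10^6) s = 0.8000 ms; t_prop = 400/200000 s = 2.0000 ms; subtotal = 2.8000 ms
Link 2: t_trans = 16000/(5*10^6) s = 3.2000 ms; t_prop = 100/200000 s = 0.5000 ms; subtotal = 3.7000 ms
Link 3: t_trans = 16000/(10*10^6) s = 1.6000 ms; t_prop = 1000/200000 s = 5.0000 ms; subtotal = 6.6000 ms
End-to-end = 2.8000 + 3.7000 + 6.6000 = 13.1000 ms -> 13.100 ms (3 dp)

13.100


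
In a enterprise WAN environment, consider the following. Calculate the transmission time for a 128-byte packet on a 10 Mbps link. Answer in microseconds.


Given: packet = 128 bytes, bandwidth = 10 Mbps
Packet in bits = 128 * 8 = 1024 bits
Bandwidth = 10 * 10^6 = 10000000 bps
Time = 1024 / 10000000 seconds
Time in us = 1024 * 10^6 / 10000000 = 102.4

102.4


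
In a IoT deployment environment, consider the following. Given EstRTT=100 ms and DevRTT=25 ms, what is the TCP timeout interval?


Given: EstRTT = 100 ms, DevRTT = 25 ms
Timeout = EstRTT + 4 * DevRTT
4 * DevRTT = 4 * 25 = 100
Timeout = 100 + 100 = 200 ms

200


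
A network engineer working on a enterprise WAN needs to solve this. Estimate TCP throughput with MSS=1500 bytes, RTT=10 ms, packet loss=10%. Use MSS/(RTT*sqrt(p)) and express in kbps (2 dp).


Given: MSS = 1500 bytes, RTT = 10 ms, loss = 10%
RTT in seconds = 10 / 1000 = 0.01
Loss rate = 10% = 0.1
sqrt(loss) = sqrt(0.1) = 0.316227766017
Throughput (bytes/s) = 1500 / (0.01 * 0.316227766017) = 474341.6490
Throughput (kbps) = 474341.6490 * 8 / 1000 = 3794.733192 -> 3794.73 kbps (2 dp)

3794.73


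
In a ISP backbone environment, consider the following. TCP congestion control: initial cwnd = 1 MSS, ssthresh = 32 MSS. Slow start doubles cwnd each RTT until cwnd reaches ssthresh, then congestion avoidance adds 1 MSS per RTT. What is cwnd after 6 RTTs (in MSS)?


RTT 0: cwnd = 1 MSS (initial)
RTT 1: cwnd = 2 MSS (slow start, doubled)
RTT 2: cwnd = 4 MSS (slow start, doubled)
RTT 3: cwnd = 8 MSS (slow start, doubled)
RTT 4: cwnd = 16 MSS (slow start, doubled)
RTT 5: cwnd = 32 MSS (slow start, doubled)
RTT 6: cwnd = 33 MSS (congestion avoidance, +1)

33


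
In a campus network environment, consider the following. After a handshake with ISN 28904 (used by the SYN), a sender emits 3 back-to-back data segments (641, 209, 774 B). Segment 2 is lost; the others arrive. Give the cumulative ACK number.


SYN uses sequence number 28904; first data byte = ISN + 1 = 28905.
Segment 1: SEQ = 28905, len = 641 B, covers [28905, 29545]
Segment 2: SEQ = 29546, len = 209 B, covers [29546, 29754] [LOST]
Segment 3: SEQ = 29755, len = 774 B, covers [29755, 30528]
In-order data received: bytes [28905, 29545] (segments 1..1).
Segment 2 missing -> gap begins at byte 29546; later segments buffered out of order.
Cumulative ACK = next expected in-order byte = 28905 + 641 = 29546

29546


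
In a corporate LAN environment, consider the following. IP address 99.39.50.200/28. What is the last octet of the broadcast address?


Given: IP = 99.39.50.200, prefix = /28
Host bits = 32 - 28 = 4
Network last octet = 200 AND mask = 192
Host part size = 2^4 - 1 = 15
Broadcast last octet = 192 OR 15 = 207

207


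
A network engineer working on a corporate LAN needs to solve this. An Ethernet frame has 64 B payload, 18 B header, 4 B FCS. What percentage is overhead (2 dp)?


Given: payload = 64 B, header = 18 B, trailer = 4 B
Overhead bytes = header + trailer = 18 + 4 = 22
Total frame = payload + overhead = 64 + 22 = 86
Overhead % = 22 / 86 * 100 = 25.5814% -> 25.58% (2 dp)

25.58


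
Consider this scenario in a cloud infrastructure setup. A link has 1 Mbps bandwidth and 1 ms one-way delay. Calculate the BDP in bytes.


Given: bandwidth = 1 Mbps, delay = 1 ms
BDP in bits = 1 * 10^6 * 1 / 1000
BDP in bits = 1000
BDP in bytes = 1000 / 8 = 125

125


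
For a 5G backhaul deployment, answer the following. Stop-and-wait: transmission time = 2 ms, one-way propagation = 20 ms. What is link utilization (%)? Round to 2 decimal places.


Given: Ttrans = 2 ms, Tprop = 20 ms
RTT = 2 * Tprop = 2 * 20 = 40 ms
U = Ttrans / (Ttrans + RTT)
U = 2 / (2 + 40)
U = 2 / 42 = 0.047619
U% = 4.76%

4.76


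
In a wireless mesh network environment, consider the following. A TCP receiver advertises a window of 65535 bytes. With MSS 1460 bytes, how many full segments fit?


Given: RWND = 65535 bytes, MSS = 1460 bytes
Full segments = floor(RWND / MSS)
Full segments = floor(65535 / 1460)
Full segments = floor(44.887) = 44

44


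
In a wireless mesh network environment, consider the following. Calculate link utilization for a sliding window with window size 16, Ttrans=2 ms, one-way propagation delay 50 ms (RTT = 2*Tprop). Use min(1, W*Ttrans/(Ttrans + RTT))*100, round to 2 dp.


Given: W = 16, Ttrans = 2 ms, RTT = 100 ms (= 2 * Tprop, Tprop = 50 ms)
Cycle time = Ttrans + RTT = 2 + 100 = 102 ms (first packet sent until its ACK returns)
W * Ttrans = 16 * 2 = 32 ms of sending per cycle
W * Ttrans / (Ttrans + RTT) = 32 / 102 = 0.313725
U = min(1, 0.313725) = 0.313725
U% = 31.37%

31.37


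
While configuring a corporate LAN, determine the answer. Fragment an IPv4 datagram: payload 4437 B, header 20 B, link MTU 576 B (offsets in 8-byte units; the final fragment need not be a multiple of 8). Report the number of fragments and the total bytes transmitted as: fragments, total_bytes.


Max data per non-final fragment = floor((MTU - header)/8)*8 = floor((576 - 20)/8)*8 = floor(556/8)*8 = 552 B
Final fragment needs no 8-byte alignment: it can carry up to MTU - header = 556 B
Non-final fragments needed = ceil((payload - 556) / 552) = ceil(3881/552) = ceil(7.0308) = 8
Number of fragments = 8 + 1 = 9
Fragment sizes (data): 8 * 552 B + 21 B (last, 21 <= 556 OK)
Total bytes sent = payload + n_frags * header = 4437 + 9*20 = 4437 + 180 = 4617 B

9, 4617


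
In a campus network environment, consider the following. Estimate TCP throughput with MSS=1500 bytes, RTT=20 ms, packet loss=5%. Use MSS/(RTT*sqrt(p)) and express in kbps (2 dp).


Given: MSS = 1500 bytes, RTT = 20 ms, loss = 5%
RTT in seconds = 20 / 1000 = 0.02
Loss rate = 5% = 0.05
sqrt(loss) = sqrt(0.05) = 0.223606797750
Throughput (bytes/s) = 1500 / (0.02 * 0.223606797750) = 335410.1966
Throughput (kbps) = 335410.1966 * 8 / 1000 = 2683.281573 -> 2683.28 kbps (2 dp)

2683.28


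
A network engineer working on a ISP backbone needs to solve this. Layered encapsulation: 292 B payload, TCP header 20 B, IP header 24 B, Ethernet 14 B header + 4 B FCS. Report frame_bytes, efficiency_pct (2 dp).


TCP segment = 292 + 20 = 312 B
IP packet = 312 + 24 = 336 B
Ethernet frame = 336 + 14 + 4 = 354 B
Efficiency = app / frame = 292 / 354 = 0.824859 = 82.4859% -> 82.49% (2 dp)

354, 82.49


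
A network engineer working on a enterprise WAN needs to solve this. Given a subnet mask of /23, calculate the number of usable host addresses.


Given: subnet mask /23
Host bits = 32 - 23 = 9
Total addresses = 2^9 = 512
Usable hosts = 512 - 2 (network + broadcast) = 510

510


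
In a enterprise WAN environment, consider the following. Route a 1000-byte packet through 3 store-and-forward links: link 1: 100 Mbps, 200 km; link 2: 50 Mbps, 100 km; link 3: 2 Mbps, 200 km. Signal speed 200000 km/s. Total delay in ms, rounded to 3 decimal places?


Packet = 1000 bytes = 8000 bits. Store-and-forward: sum (t_trans + t_prop) per link.
Link 1: t_trans = 8000/(100*10^6) s = 0.0800 ms; t_prop = 200/200000 s = 1.0000 ms; subtotal = 1.0800 ms
Link 2: t_trans = 8000/(50*10^6) s = 0.1600 ms; t_prop = 100/200000 s = 0.5000 ms; subtotal = 0.6600 ms
Link 3: t_trans = 8000/(2*10^6) s = 4.0000 ms; t_prop = 200/200000 s = 1.0000 ms; subtotal = 5.0000 ms
End-to-end = 1.0800 + 0.6600 + 5.0000 = 6.7400 ms -> 6.740 ms (3 dp)

6.740


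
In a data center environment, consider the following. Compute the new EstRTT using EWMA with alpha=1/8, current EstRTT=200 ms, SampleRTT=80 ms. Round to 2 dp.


Given: EstRTT = 200 ms, SampleRTT = 80 ms, alpha = 1/8
New EstRTT = (1 - alpha) * EstRTT + alpha * SampleRTT
(7/8) * 200 = 175
(1/8) * 80 = 10
New EstRTT = 175 + 10 = 185 ms -> 185.00 ms (2 dp)

185.00


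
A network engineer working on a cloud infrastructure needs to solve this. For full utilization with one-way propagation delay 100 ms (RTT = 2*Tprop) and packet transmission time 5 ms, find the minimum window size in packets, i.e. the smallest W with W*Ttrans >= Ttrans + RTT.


Given: Ttrans = 5 ms, RTT = 200 ms (= 2 * Tprop, Tprop = 100 ms)
Time until first ACK returns = Ttrans + RTT = 5 + 200 = 205 ms
Need W * Ttrans >= Ttrans + RTT  ->  W >= (Ttrans + RTT) / Ttrans
(Ttrans + RTT) / Ttrans = 205 / 5 = 41
W_min = ceil(41) = 41

41
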